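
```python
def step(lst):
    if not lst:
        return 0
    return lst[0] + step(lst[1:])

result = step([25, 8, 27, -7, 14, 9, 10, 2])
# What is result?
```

25 + 8 + 27 + (-7) + 14 + 9 + 10 + 2 + 0 = 88

Answer: 88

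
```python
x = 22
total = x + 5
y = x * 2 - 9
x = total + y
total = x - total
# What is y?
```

Trace:
`x = 22` → x = 22
`total = x + 5` → total = 27
`y = x * 2 - 9` → y = 35
`x = total + y` → x = 62
`total = x - total` → total = 35
So y = 35

Answer: 35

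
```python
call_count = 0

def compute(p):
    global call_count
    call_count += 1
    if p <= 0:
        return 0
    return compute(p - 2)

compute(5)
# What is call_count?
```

Linear recursion stepping by 2: 4 calls from p=5 down to ≤0.

Answer: 4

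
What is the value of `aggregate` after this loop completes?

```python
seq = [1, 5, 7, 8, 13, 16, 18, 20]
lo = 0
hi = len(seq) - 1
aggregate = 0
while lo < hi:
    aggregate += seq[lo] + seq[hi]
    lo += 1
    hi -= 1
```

Sum of pairs from ends
`aggregate` takes the values: 0 → 21 → 44 → 67 → 88

Answer: 88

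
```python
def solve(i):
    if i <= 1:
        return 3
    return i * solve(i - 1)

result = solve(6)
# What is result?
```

solve(6) = 6 * 5 * 4 * 3 * 2 * 3 = 2160

Answer: 2160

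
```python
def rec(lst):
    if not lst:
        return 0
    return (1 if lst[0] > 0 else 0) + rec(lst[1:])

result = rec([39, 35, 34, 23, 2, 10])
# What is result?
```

Count of positive elements in [39, 35, 34, 23, 2, 10] = 6

Answer: 6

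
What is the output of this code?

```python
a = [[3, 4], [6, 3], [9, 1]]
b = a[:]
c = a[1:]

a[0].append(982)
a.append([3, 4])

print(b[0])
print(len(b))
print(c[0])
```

Key concept: slice with nested mutation.
Step by step:
`a = [[3, 4], [6, 3], [9, 1]]` → a = [[3, 4], [6, 3], [9, 1]]
`b = a[:]` → b = [[3, 4], [6, 3], [9, 1]]
`c = a[1:]` → c = [[6, 3], [9, 1]]
`a[0].append(982)` → a = [[3, 4, 982], [6, 3], [9, 1]]; b = [[3, 4, 982], [6, 3], [9, 1]]
`a.append([3, 4])` → a = [[3, 4, 982], [6, 3], [9, 1], [3, 4]]
`print(b[0])` → prints [3, 4, 982]
`print(len(b))` → prints 3
`print(c[0])` → prints [6, 3]

Answer:
[3, 4, 982]
3
[6, 3]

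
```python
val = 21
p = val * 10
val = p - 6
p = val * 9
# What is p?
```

Trace:
`val = 21` → val = 21
`p = val * 10` → p = 210
`val = p - 6` → val = 204
`p = val * 9` → p = 1836
So p = 1836

Answer: 1836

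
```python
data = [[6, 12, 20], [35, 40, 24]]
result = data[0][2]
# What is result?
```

Trace:
`data = [[6, 12, 20], [35, 40, 24]]` → data = [[6, 12, 20], [35, 40, 24]]
`result = data[0][2]` → result = 20
So result = 20

Answer: 20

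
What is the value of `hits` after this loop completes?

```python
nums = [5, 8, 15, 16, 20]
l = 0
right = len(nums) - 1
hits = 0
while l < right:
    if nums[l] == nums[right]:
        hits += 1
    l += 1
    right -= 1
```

Count matching pairs from ends
`hits` takes the values: 0

Answer: 0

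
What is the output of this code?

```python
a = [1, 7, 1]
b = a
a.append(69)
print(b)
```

Key concept: basic list aliasing.
Step by step:
`a = [1, 7, 1]` → a = [1, 7, 1]
`b = a` → b = [1, 7, 1] (same object as a)
`a.append(69)` → a = [1, 7, 1, 69] (same object as b); b = [1, 7, 1, 69] (same object as a)
`print(b)` → prints [1, 7, 1, 69]

Answer: [1, 7, 1, 69]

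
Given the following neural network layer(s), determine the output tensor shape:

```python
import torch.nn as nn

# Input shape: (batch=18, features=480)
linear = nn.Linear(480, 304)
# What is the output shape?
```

Input: (18, 480) -> Output: (18, 304)

Answer: (18, 304)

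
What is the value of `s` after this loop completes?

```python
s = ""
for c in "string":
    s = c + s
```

Reverse 'string'
`s` takes the values: "" → "s" → "ts" → "rts" → "irts" → "nirts" → "gnirts"

Answer: "gnirts"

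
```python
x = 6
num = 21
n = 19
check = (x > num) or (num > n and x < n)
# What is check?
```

Trace:
`x = 6` → x = 6
`num = 21` → num = 21
`n = 19` → n = 19
`check = (x > num) or (num > n and x < n)` → check = True
So check = True

Answer: True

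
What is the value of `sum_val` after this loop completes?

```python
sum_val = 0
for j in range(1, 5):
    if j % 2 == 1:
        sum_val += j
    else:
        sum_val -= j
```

Add odd, subtract even
`sum_val` takes the values: 0 → 1 → -1 → 2 → -2

Answer: -2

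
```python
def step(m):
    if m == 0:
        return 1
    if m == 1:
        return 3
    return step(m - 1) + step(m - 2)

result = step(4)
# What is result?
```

Build up from base cases: step(0)=1, step(1)=3, step(2)=4, step(3)=7, step(4)=11

Answer: 11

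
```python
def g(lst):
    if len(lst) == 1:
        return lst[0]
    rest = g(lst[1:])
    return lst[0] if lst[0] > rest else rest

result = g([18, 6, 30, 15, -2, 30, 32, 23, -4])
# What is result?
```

Recursive max over [18, 6, 30, 15, -2, 30, 32, 23, -4] = 32

Answer: 32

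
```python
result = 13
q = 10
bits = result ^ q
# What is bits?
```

Trace:
`result = 13` → result = 13
`q = 10` → q = 10
`bits = result ^ q` → bits = 7
So bits = 7

Answer: 7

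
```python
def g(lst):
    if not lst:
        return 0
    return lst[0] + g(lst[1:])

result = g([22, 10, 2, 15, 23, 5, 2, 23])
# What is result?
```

22 + 10 + 2 + 15 + 23 + 5 + 2 + 23 + 0 = 102

Answer: 102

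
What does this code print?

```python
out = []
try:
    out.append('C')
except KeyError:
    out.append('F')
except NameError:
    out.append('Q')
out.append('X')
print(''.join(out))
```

Execution trace: 'C' (try body, no exception) → 'X' (after the try/except). Output: CX

Answer: CX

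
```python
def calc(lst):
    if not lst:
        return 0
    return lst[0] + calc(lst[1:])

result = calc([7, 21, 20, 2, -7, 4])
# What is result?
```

7 + 21 + 20 + 2 + (-7) + 4 + 0 = 47

Answer: 47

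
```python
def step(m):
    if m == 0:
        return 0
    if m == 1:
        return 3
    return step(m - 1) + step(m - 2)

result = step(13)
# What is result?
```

Build up from base cases: step(0)=0, step(1)=3, step(2)=3, step(3)=6, step(4)=9, step(5)=15, step(6)=24, ..., step(13)=699

Answer: 699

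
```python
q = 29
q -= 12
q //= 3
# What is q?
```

Trace:
`q = 29` → q = 29
`q -= 12` → q = 17
`q //= 3` → q = 5
So q = 5

Answer: 5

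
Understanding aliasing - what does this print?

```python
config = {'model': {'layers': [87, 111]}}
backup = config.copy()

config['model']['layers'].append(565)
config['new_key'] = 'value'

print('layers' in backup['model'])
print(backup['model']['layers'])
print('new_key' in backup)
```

Key concept: shallow copy gotcha with nested dict.
Step by step:
`config = {'model': {'layers': [87, 111]}}` → config = {'model': {'layers': [87, 111]}}
`backup = config.copy()` → backup = {'model': {'layers': [87, 111]}}
`config['model']['layers'].append(565)` → config = {'model': {'layers': [87, 111, 565]}}; backup = {'model': {'layers': [87, 111, 565]}}
`config['new_key'] = 'value'` → config = {'model': {'layers': [87, 111, 565]}, 'new_key': 'value'}
`print('layers' in backup['model'])` → prints True
`print(backup['model']['layers'])` → prints [87, 111, 565]
`print('new_key' in backup)` → prints False

Answer:
True
[87, 111, 565]
False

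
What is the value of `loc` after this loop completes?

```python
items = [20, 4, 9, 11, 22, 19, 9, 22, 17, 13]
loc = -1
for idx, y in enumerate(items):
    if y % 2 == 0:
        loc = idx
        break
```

First even number index in [20, 4, 9, 11, 22, 19, 9, 22, 17, 13]
`loc` takes the values: -1 → 0

Answer: 0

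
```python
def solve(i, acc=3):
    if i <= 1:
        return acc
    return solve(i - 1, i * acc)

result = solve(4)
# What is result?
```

Accumulator trace (n, acc): (4, 3) -> (3, 12) -> (2, 36) -> (1, 72) -> return 72

Answer: 72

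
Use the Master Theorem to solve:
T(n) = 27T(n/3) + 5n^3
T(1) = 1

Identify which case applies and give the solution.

a=27, b=3, f(n)=5n^3. log_3(27) = 3. Since c=3 = 3, Case 2 applies: T(n) = Θ(n^log_b(a) · log n) = O(n^3 log n).

Answer: O(n^3 log n) - Case 2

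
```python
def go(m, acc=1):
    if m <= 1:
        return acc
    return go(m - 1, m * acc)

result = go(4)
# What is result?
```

Accumulator trace (n, acc): (4, 1) -> (3, 4) -> (2, 12) -> (1, 24) -> return 24

Answer: 24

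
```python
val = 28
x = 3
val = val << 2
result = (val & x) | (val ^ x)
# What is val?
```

Trace:
`val = 28` → val = 28
`x = 3` → x = 3
`val = val << 2` → val = 112
`result = (val & x) | (val ^ x)` → result = 115
So val = 112

Answer: 112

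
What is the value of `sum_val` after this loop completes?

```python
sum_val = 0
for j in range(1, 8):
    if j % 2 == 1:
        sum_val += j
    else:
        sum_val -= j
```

Add odd, subtract even
`sum_val` takes the values: 0 → 1 → -1 → 2 → -2 → 3 → -3 → 4

Answer: 4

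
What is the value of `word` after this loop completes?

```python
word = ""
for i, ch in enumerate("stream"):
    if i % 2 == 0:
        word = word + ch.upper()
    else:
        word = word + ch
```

Uppercase even positions in 'stream'
`word` takes the values: "" → "S" → "St" → "StR" → "StRe" → "StReA" → "StReAm"

Answer: "StReAm"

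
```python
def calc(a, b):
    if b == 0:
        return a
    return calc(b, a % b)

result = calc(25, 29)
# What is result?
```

calc(25, 29) -> calc(29, 25) -> calc(25, 4) -> calc(4, 1) -> calc(1, 0) -> 1

Answer: 1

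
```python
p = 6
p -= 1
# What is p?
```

Trace:
`p = 6` → p = 6
`p -= 1` → p = 5
So p = 5

Answer: 5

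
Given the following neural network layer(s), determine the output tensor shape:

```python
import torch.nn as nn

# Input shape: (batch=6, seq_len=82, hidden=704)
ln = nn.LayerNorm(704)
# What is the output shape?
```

Input: (6, 82, 704) -> Output: (6, 82, 704)

Answer: (6, 82, 704)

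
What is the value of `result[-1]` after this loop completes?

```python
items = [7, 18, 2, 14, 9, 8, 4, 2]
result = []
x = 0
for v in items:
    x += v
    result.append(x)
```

Cumulative sum ends at 64
`result` takes the values: [] → [7] → [7, 25] → [7, 25, 27] → [7, 25, 27, 41] → [7, 25, 27, 41, 50] → [7, 25, 27, 41, 50, 58] → [7, 25, 27, 41, 50, 58, 62] → [7, 25, 27, 41, 50, 58, 62, 64]
So `result[-1]` = 64

Answer: 64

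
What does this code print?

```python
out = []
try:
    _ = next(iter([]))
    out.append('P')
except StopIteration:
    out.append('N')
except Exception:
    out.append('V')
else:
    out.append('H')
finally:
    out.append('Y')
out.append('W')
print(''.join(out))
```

Execution trace: 'N' (except StopIteration) → 'Y' (finally) → 'W' (after the try/except). Output: NYW

Answer: NYW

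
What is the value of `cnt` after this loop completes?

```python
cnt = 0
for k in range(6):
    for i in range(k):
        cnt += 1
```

Triangle number: 0+1+2+...+5
`cnt` takes the values: 0 → 1 → 2 → 3 → 4 → 5 → 6 → 7 → 8 → 9 → 10 → 11 → 12 → 13 → 14 → 15

Answer: 15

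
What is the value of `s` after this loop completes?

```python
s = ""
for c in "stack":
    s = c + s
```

Reverse 'stack'
`s` takes the values: "" → "s" → "ts" → "ats" → "cats" → "kcats"

Answer: "kcats"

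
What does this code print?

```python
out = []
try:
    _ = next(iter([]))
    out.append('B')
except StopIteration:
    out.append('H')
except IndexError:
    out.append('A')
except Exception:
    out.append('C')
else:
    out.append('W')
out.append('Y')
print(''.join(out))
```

Execution trace: 'H' (except StopIteration) → 'Y' (after the try/except). Output: HY

Answer: HY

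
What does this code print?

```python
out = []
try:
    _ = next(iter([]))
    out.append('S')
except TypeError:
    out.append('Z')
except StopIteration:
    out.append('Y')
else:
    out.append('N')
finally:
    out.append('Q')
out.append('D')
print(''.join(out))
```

Execution trace: 'Y' (except StopIteration) → 'Q' (finally) → 'D' (after the try/except). Output: YQD

Answer: YQD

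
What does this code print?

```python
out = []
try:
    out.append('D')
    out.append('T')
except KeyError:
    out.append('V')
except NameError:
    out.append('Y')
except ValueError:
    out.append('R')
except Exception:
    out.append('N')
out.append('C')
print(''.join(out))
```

Execution trace: 'D' (try body) → 'T' (try body, no exception) → 'C' (after the try/except). Output: DTC

Answer: DTC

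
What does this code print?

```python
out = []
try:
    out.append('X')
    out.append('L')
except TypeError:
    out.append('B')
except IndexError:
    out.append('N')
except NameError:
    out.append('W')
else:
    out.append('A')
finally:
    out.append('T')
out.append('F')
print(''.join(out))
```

Execution trace: 'X' (try body) → 'L' (try body, no exception) → 'A' (else) → 'T' (finally) → 'F' (after the try/except). Output: XLATF

Answer: XLATF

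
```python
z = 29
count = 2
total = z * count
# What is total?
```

Trace:
`z = 29` → z = 29
`count = 2` → count = 2
`total = z * count` → total = 58
So total = 58

Answer: 58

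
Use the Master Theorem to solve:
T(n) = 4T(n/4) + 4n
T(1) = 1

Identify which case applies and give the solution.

a=4, b=4, f(n)=4n. log_4(4) = 1. Since c=1 = 1, Case 2 applies: T(n) = Θ(n^log_b(a) · log n) = O(n log n).

Answer: O(n log n) - Case 2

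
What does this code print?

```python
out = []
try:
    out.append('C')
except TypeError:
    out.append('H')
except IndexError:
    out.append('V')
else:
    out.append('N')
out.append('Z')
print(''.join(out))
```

Execution trace: 'C' (try body, no exception) → 'N' (else) → 'Z' (after the try/except). Output: CNZ

Answer: CNZ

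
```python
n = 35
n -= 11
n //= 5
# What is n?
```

Trace:
`n = 35` → n = 35
`n -= 11` → n = 24
`n //= 5` → n = 4
So n = 4

Answer: 4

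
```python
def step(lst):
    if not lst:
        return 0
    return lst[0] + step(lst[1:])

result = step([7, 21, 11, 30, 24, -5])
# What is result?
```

7 + 21 + 11 + 30 + 24 + (-5) + 0 = 88

Answer: 88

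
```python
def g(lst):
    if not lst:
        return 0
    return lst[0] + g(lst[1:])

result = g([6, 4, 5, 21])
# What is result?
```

6 + 4 + 5 + 21 + 0 = 36

Answer: 36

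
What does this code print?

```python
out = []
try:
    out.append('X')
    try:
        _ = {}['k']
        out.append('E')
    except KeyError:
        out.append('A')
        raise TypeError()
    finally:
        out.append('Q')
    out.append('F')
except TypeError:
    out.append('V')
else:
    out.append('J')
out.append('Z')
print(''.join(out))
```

Execution trace: 'X' (try body) → 'A' (inner except KeyError) → 'Q' (inner finally) → 'V' (except TypeError) → 'Z' (after the try/except). Output: XAQVZ

Answer: XAQVZ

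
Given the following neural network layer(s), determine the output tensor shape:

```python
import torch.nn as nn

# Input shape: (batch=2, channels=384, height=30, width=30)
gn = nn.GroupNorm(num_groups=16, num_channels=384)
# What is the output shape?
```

Input: (2, 384, 30, 30) -> Output: (2, 384, 30, 30)

Answer: (2, 384, 30, 30)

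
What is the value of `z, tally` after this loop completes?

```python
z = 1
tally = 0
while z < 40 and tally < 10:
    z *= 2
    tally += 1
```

Double until >= 40 or 10 iterations
`z, tally` takes the values: (1, 0) → (2, 0) → (2, 1) → (4, 1) → (4, 2) → (8, 2) → (8, 3) → (16, 3) → (16, 4) → (32, 4) → (32, 5) → (64, 5) → (64, 6)

Answer: 64, 6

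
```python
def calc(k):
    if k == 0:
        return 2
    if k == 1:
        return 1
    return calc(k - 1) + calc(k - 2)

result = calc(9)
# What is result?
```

Build up from base cases: calc(0)=2, calc(1)=1, calc(2)=3, calc(3)=4, calc(4)=7, calc(5)=11, calc(6)=18, ..., calc(9)=76

Answer: 76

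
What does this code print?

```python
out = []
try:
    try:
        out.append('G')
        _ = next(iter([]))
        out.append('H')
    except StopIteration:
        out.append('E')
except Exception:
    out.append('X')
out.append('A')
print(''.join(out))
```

Execution trace: 'G' (inner try body) → 'E' (inner except StopIteration) → 'A' (after the try/except). Output: GEA

Answer: GEA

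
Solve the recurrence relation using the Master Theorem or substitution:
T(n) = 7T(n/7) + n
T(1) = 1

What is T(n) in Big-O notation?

By Master Theorem: a=7, b=7, f(n)=n. Since log_7(7) = 1 and f(n) = Θ(n^1), Case 2 applies. T(n) = O(n log n).

Answer: O(n log n)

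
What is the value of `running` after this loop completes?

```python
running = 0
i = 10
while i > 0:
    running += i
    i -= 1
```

Sum 10 down to 1
`running` takes the values: 0 → 10 → 19 → 27 → 34 → 40 → 45 → 49 → 52 → 54 → 55

Answer: 55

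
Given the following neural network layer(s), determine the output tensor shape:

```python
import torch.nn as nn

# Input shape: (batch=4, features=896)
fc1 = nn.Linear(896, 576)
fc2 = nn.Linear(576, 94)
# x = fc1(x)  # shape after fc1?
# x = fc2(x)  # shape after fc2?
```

Input: (4, 896) -> after fc1: (4, 576) -> Output: (4, 94)

Answer: (4, 94)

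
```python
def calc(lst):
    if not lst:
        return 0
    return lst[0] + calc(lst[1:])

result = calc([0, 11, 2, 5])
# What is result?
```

0 + 11 + 2 + 5 + 0 = 18

Answer: 18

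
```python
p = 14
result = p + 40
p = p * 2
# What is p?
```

Trace:
`p = 14` → p = 14
`result = p + 40` → result = 54
`p = p * 2` → p = 28
So p = 28

Answer: 28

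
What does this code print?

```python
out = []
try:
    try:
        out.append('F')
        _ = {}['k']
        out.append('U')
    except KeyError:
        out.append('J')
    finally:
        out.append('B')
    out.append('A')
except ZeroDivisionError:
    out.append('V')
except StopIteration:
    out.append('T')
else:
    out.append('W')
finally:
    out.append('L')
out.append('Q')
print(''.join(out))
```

Execution trace: 'F' (inner try body) → 'J' (inner except KeyError) → 'B' (inner finally) → 'A' (try body, no exception) → 'W' (else) → 'L' (finally) → 'Q' (after the try/except). Output: FJBAWLQ

Answer: FJBAWLQ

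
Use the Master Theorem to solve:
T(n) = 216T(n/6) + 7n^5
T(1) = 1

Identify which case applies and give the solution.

a=216, b=6, f(n)=7n^5. log_6(216) = 3. Since c=5 > 3 and the regularity condition holds (216(n/6)^5 = (216/6^5)n^5 with 216/6^5 < 1), Case 3 applies: T(n) = Θ(f(n)) = O(n^5).

Answer: O(n^5) - Case 3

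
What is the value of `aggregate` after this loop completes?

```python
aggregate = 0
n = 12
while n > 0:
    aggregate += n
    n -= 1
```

Sum 12 down to 1
`aggregate` takes the values: 0 → 12 → 23 → 33 → 42 → 50 → 57 → 63 → 68 → 72 → 75 → 77 → 78

Answer: 78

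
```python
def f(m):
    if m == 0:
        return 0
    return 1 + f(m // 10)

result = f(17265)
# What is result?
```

Count of digits of 17265: 5

Answer: 5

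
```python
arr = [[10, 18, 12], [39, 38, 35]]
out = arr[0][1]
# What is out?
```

Trace:
`arr = [[10, 18, 12], [39, 38, 35]]` → arr = [[10, 18, 12], [39, 38, 35]]
`out = arr[0][1]` → out = 18
So out = 18

Answer: 18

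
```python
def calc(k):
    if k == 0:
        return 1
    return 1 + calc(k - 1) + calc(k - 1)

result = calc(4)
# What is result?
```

calc(k) = 1 + 2·calc(k-1), calc(0)=1. Closed form: (1+1)·2^4 - 1 = 31.

Answer: 31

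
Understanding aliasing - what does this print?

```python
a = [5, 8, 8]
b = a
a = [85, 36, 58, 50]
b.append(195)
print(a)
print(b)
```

Key concept: rebinding vs mutation: a is rebound to a new list, b still points at the original.
Step by step:
`a = [5, 8, 8]` → a = [5, 8, 8]
`b = a` → b = [5, 8, 8] (same object as a)
`a = [85, 36, 58, 50]` → a = [85, 36, 58, 50]
`b.append(195)` → b = [5, 8, 8, 195]
`print(a)` → prints [85, 36, 58, 50]
`print(b)` → prints [5, 8, 8, 195]

Answer:
[85, 36, 58, 50]
[5, 8, 8, 195]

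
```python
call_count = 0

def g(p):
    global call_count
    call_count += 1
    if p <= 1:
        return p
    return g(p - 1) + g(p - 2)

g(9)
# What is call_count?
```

Calls(p) = 1 + Calls(p-1) + Calls(p-2); Calls(0)=Calls(1)=1. For p=9 this gives 109.

Answer: 109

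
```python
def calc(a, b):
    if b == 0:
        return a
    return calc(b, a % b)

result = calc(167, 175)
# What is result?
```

calc(167, 175) -> calc(175, 167) -> calc(167, 8) -> calc(8, 7) -> calc(7, 1) -> calc(1, 0) -> 1

Answer: 1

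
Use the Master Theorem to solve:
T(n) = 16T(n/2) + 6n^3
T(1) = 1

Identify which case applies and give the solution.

a=16, b=2, f(n)=6n^3. log_2(16) = 4. Since c=3 < 4, Case 1 applies: T(n) = Θ(n^log_b(a)) = O(n^4).

Answer: O(n^4) - Case 1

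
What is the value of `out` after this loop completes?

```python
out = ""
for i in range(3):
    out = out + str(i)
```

Concatenate digits 0 to 2
`out` takes the values: "" → "0" → "01" → "012"

Answer: "012"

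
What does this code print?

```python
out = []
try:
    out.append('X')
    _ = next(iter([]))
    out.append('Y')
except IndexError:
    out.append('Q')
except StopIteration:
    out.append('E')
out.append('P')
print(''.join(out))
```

Execution trace: 'X' (try body) → 'E' (except StopIteration) → 'P' (after the try/except). Output: XEP

Answer: XEP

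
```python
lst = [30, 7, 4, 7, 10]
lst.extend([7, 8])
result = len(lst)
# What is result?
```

Trace:
`lst = [30, 7, 4, 7, 10]` → lst = [30, 7, 4, 7, 10]
`lst.extend([7, 8])` → lst = [30, 7, 4, 7, 10, 7, 8]
`result = len(lst)` → result = 7
So result = 7

Answer: 7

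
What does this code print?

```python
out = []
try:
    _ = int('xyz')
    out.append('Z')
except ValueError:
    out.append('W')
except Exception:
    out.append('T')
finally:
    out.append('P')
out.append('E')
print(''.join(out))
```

Execution trace: 'W' (except ValueError) → 'P' (finally) → 'E' (after the try/except). Output: WPE

Answer: WPE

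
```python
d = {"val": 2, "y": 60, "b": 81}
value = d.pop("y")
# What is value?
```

Trace:
`d = {"val": 2, "y": 60, "b": 81}` → d = {'val': 2, 'y': 60, 'b': 81}
`value = d.pop("y")` → d = {'val': 2, 'b': 81}; value = 60
So value = 60

Answer: 60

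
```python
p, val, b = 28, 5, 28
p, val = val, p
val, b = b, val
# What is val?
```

Trace:
`p, val, b = 28, 5, 28` → p = 28; val = 5; b = 28
`p, val = val, p` → p = 5; val = 28
`val, b = b, val` → val = 28; b = 28
So val = 28

Answer: 28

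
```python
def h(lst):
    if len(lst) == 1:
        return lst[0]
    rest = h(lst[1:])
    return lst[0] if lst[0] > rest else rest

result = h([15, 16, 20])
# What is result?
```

Recursive max over [15, 16, 20] = 20

Answer: 20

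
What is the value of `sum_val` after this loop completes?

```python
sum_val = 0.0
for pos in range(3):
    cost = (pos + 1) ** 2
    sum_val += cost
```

Sum of squared losses 1² + 2² + ... + 3²
`sum_val` takes the values: 0.0 → 1.0 → 5.0 → 14.0

Answer: 14.0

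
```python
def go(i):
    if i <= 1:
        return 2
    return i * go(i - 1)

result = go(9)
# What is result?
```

go(9) = 9 * 8 * 7 * 6 * 5 * 4 * 3 * 2 * 2 = 725760

Answer: 725760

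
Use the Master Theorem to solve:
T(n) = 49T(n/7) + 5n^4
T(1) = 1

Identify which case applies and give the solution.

a=49, b=7, f(n)=5n^4. log_7(49) = 2. Since c=4 > 2 and the regularity condition holds (49(n/7)^4 = (49/7^4)n^4 with 49/7^4 < 1), Case 3 applies: T(n) = Θ(f(n)) = O(n^4).

Answer: O(n^4) - Case 3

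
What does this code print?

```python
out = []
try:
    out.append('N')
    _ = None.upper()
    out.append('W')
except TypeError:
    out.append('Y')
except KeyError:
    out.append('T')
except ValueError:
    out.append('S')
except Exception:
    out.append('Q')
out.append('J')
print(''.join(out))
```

Execution trace: 'N' (try body) → 'Q' (except Exception) → 'J' (after the try/except). Output: NQJ

Answer: NQJ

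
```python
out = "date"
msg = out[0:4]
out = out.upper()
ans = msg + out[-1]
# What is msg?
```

Trace:
`out = "date"` → out = 'date'
`msg = out[0:4]` → msg = 'date'
`out = out.upper()` → out = 'DATE'
`ans = msg + out[-1]` → ans = 'dateE'
So msg = 'date'

Answer: 'date'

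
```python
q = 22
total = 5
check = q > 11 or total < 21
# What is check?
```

Trace:
`q = 22` → q = 22
`total = 5` → total = 5
`check = q > 11 or total < 21` → check = True
So check = True

Answer: True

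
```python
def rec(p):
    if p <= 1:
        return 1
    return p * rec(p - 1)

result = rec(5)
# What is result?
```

rec(5) = 5 * 4 * 3 * 2 * 1 = 120

Answer: 120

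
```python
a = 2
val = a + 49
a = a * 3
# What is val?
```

Trace:
`a = 2` → a = 2
`val = a + 49` → val = 51
`a = a * 3` → a = 6
So val = 51

Answer: 51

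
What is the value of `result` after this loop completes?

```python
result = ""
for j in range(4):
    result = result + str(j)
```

Concatenate digits 0 to 3
`result` takes the values: "" → "0" → "01" → "012" → "0123"

Answer: "0123"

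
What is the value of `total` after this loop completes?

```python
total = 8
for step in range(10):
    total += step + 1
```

Start at 8, add 1 to 10 = 63
`total` takes the values: 8 → 9 → 11 → 14 → 18 → 23 → 29 → 36 → 44 → 53 → 63

Answer: 63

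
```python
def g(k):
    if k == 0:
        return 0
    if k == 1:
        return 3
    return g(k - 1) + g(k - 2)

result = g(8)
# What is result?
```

Build up from base cases: g(0)=0, g(1)=3, g(2)=3, g(3)=6, g(4)=9, g(5)=15, g(6)=24, ..., g(8)=63

Answer: 63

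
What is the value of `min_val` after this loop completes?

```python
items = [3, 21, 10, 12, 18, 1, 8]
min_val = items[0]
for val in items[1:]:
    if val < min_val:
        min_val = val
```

Minimum of [3, 21, 10, 12, 18, 1, 8]
`min_val` takes the values: 3 → 1

Answer: 1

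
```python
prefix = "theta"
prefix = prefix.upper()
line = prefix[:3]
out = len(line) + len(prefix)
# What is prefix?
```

Trace:
`prefix = "theta"` → prefix = 'theta'
`prefix = prefix.upper()` → prefix = 'THETA'
`line = prefix[:3]` → line = 'THE'
`out = len(line) + len(prefix)` → out = 8
So prefix = 'THETA'

Answer: 'THETA'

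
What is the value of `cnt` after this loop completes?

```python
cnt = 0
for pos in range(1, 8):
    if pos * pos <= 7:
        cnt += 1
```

Count numbers where pos² ≤ 7
`cnt` takes the values: 0 → 1 → 2

Answer: 2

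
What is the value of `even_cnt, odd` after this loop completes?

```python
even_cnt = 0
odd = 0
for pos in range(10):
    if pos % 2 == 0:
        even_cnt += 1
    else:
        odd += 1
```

Count evens and odds in range(10)
`even_cnt, odd` takes the values: (0, 0) → (1, 0) → (1, 1) → (2, 1) → (2, 2) → (3, 2) → (3, 3) → (4, 3) → (4, 4) → (5, 4) → (5, 5)

Answer: 5, 5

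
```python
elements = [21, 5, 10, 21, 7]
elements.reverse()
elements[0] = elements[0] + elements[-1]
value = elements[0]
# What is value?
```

Trace:
`elements = [21, 5, 10, 21, 7]` → elements = [21, 5, 10, 21, 7]
`elements.reverse()` → elements = [7, 21, 10, 5, 21]
`elements[0] = elements[0] + elements[-1]` → elements = [28, 21, 10, 5, 21]
`value = elements[0]` → value = 28
So value = 28

Answer: 28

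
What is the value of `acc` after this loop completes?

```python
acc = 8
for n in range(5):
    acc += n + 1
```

Start at 8, add 1 to 5 = 23
`acc` takes the values: 8 → 9 → 11 → 14 → 18 → 23

Answer: 23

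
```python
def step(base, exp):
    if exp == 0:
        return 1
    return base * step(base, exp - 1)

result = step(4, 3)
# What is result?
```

step(4, 3) = 4 * 4 * 4 = 64

Answer: 64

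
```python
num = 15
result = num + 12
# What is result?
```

Trace:
`num = 15` → num = 15
`result = num + 12` → result = 27
So result = 27

Answer: 27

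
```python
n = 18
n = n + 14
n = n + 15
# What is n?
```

Trace:
`n = 18` → n = 18
`n = n + 14` → n = 32
`n = n + 15` → n = 47
So n = 47

Answer: 47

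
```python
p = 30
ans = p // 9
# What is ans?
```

Trace:
`p = 30` → p = 30
`ans = p // 9` → ans = 3
So ans = 3

Answer: 3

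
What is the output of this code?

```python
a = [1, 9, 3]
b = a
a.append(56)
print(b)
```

Key concept: basic list aliasing.
Step by step:
`a = [1, 9, 3]` → a = [1, 9, 3]
`b = a` → b = [1, 9, 3] (same object as a)
`a.append(56)` → a = [1, 9, 3, 56] (same object as b); b = [1, 9, 3, 56] (same object as a)
`print(b)` → prints [1, 9, 3, 56]

Answer: [1, 9, 3, 56]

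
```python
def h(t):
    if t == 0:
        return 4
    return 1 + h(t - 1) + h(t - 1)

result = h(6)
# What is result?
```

h(t) = 1 + 2·h(t-1), h(0)=4. Closed form: (4+1)·2^6 - 1 = 319.

Answer: 319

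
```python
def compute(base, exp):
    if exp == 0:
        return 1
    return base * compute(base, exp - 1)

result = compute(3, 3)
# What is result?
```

compute(3, 3) = 3 * 3 * 3 = 27

Answer: 27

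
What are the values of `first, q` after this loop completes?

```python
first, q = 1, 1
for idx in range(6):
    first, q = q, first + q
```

Fibonacci: after 6 iterations
`first, q` takes the values: (1, 1) → (1, 2) → (2, 3) → (3, 5) → (5, 8) → (8, 13) → (13, 21)

Answer: 13, 21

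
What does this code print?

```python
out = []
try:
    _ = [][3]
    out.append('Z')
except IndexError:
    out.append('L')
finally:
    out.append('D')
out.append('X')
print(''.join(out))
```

Execution trace: 'L' (except IndexError) → 'D' (finally) → 'X' (after the try/except). Output: LDX

Answer: LDX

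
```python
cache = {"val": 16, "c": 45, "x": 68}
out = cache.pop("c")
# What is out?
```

Trace:
`cache = {"val": 16, "c": 45, "x": 68}` → cache = {'val': 16, 'c': 45, 'x': 68}
`out = cache.pop("c")` → cache = {'val': 16, 'x': 68}; out = 45
So out = 45

Answer: 45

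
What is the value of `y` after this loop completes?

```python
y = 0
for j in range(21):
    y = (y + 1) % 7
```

Increment mod 7, 21 times = 0
`y` takes the values: 0 → 1 → 2 → 3 → 4 → 5 → 6 → 0 → 1 → 2 → 3 → 4 → 5 → 6 → 0 → 1 → 2 → 3 → 4 → 5 → 6 → 0

Answer: 0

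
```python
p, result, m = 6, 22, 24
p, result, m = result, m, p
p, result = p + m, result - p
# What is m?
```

Trace:
`p, result, m = 6, 22, 24` → p = 6; result = 22; m = 24
`p, result, m = result, m, p` → p = 22; result = 24; m = 6
`p, result = p + m, result - p` → p = 28; result = 2
So m = 6

Answer: 6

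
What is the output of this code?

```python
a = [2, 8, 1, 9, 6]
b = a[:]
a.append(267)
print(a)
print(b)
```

Key concept: slice [:] creates copy.
Step by step:
`a = [2, 8, 1, 9, 6]` → a = [2, 8, 1, 9, 6]
`b = a[:]` → b = [2, 8, 1, 9, 6]
`a.append(267)` → a = [2, 8, 1, 9, 6, 267]
`print(a)` → prints [2, 8, 1, 9, 6, 267]
`print(b)` → prints [2, 8, 1, 9, 6]

Answer:
[2, 8, 1, 9, 6, 267]
[2, 8, 1, 9, 6]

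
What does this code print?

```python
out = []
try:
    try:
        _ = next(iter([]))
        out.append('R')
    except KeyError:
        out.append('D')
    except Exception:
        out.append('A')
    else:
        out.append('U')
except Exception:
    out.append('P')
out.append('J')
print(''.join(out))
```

Execution trace: 'A' (inner except Exception) → 'J' (after the try/except). Output: AJ

Answer: AJ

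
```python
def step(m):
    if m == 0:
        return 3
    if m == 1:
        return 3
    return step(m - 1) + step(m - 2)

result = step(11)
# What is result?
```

Build up from base cases: step(0)=3, step(1)=3, step(2)=6, step(3)=9, step(4)=15, step(5)=24, step(6)=39, ..., step(11)=432

Answer: 432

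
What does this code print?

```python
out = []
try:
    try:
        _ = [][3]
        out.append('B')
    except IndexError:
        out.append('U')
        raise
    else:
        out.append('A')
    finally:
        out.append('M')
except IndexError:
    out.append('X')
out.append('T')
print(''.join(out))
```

Execution trace: 'U' (except IndexError) → 'M' (finally) → 'X' (outer except IndexError) → 'T' (after the try/except). Output: UMXT

Answer: UMXT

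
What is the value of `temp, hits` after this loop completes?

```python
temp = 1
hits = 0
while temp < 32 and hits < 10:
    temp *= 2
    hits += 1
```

Double until >= 32 or 10 iterations
`temp, hits` takes the values: (1, 0) → (2, 0) → (2, 1) → (4, 1) → (4, 2) → (8, 2) → (8, 3) → (16, 3) → (16, 4) → (32, 4) → (32, 5)

Answer: 32, 5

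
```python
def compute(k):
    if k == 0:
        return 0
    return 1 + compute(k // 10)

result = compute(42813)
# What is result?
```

Count of digits of 42813: 5

Answer: 5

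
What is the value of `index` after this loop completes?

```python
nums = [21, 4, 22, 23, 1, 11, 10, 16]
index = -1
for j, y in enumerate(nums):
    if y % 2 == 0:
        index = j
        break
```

First even number index in [21, 4, 22, 23, 1, 11, 10, 16]
`index` takes the values: -1 → 1

Answer: 1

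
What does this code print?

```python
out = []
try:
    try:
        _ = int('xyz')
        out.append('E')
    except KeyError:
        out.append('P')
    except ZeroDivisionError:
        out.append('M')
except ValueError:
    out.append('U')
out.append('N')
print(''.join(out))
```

Execution trace: 'U' (outer except ValueError) → 'N' (after the try/except). Output: UN

Answer: UN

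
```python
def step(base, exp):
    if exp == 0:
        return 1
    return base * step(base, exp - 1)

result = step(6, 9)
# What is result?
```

step(6, 9) = 6 * 6 * 6 * 6 * 6 * 6 * 6 * 6 * 6 = 10077696

Answer: 10077696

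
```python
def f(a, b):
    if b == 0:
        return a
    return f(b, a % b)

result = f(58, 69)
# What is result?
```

f(58, 69) -> f(69, 58) -> f(58, 11) -> f(11, 3) -> f(3, 2) -> f(2, 1) -> f(1, 0) -> 1

Answer: 1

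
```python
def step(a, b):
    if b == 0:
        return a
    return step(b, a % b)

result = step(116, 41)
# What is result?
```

step(116, 41) -> step(41, 34) -> step(34, 7) -> step(7, 6) -> step(6, 1) -> step(1, 0) -> 1

Answer: 1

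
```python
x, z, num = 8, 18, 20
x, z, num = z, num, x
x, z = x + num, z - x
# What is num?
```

Trace:
`x, z, num = 8, 18, 20` → x = 8; z = 18; num = 20
`x, z, num = z, num, x` → x = 18; z = 20; num = 8
`x, z = x + num, z - x` → x = 26; z = 2
So num = 8

Answer: 8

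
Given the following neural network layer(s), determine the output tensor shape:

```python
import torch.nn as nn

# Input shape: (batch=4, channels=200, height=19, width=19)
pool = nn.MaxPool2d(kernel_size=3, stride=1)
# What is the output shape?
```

Input: (4, 200, 19, 19) -> Output: (4, 200, 17, 17)

Answer: (4, 200, 17, 17)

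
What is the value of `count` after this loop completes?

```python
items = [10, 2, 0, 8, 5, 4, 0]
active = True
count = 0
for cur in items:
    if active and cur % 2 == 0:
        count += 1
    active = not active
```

Count even values at even positions
`count` takes the values: 0 → 1 → 2 → 3

Answer: 3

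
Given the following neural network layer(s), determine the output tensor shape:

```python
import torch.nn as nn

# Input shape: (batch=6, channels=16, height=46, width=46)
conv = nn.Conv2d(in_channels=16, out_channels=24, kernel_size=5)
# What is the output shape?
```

Input: (6, 16, 46, 46) -> Output: (6, 24, 42, 42)

Answer: (6, 24, 42, 42)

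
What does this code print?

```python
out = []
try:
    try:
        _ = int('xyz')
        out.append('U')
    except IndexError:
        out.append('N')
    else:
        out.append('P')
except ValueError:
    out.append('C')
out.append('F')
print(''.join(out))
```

Execution trace: 'C' (outer except ValueError) → 'F' (after the try/except). Output: CF

Answer: CF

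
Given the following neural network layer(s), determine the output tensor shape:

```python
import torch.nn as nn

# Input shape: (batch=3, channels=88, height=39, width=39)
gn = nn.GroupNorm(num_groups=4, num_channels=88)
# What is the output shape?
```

Input: (3, 88, 39, 39) -> Output: (3, 88, 39, 39)

Answer: (3, 88, 39, 39)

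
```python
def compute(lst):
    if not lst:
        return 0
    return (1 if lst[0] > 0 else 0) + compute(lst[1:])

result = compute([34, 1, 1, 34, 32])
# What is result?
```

Count of positive elements in [34, 1, 1, 34, 32] = 5

Answer: 5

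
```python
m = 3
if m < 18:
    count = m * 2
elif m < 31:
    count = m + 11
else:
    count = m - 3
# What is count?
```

Trace:
`m = 3` → m = 3
`if m < 18: ...` → m < 18 is True → count = 6
So count = 6

Answer: 6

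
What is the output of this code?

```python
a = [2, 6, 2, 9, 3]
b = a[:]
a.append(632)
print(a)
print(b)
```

Key concept: slice [:] creates copy.
Step by step:
`a = [2, 6, 2, 9, 3]` → a = [2, 6, 2, 9, 3]
`b = a[:]` → b = [2, 6, 2, 9, 3]
`a.append(632)` → a = [2, 6, 2, 9, 3, 632]
`print(a)` → prints [2, 6, 2, 9, 3, 632]
`print(b)` → prints [2, 6, 2, 9, 3]

Answer:
[2, 6, 2, 9, 3, 632]
[2, 6, 2, 9, 3]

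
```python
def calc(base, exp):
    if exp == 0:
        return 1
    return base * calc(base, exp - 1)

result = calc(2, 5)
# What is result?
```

calc(2, 5) = 2 * 2 * 2 * 2 * 2 = 32

Answer: 32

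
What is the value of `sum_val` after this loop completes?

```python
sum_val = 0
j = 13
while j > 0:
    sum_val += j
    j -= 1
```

Sum 13 down to 1
`sum_val` takes the values: 0 → 13 → 25 → 36 → 46 → 55 → 63 → 70 → 76 → 81 → 85 → 88 → 90 → 91

Answer: 91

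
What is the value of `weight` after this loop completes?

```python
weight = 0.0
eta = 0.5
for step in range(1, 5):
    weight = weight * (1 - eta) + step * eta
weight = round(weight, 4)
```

Moving average with lr=0.5
`weight` takes the values: 0.0 → 0.5 → 1.25 → 2.125 → 3.0625

Answer: 3.0625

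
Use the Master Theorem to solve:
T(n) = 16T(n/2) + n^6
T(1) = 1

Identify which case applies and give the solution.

a=16, b=2, f(n)=n^6. log_2(16) = 4. Since c=6 > 4 and the regularity condition holds (16(n/2)^6 = (16/2^6)n^6 with 16/2^6 < 1), Case 3 applies: T(n) = Θ(f(n)) = O(n^6).

Answer: O(n^6) - Case 3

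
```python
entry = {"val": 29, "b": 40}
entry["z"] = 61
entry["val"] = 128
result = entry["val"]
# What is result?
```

Trace:
`entry = {"val": 29, "b": 40}` → entry = {'val': 29, 'b': 40}
`entry["z"] = 61` → entry = {'val': 29, 'b': 40, 'z': 61}
`entry["val"] = 128` → entry = {'val': 128, 'b': 40, 'z': 61}
`result = entry["val"]` → result = 128
So result = 128

Answer: 128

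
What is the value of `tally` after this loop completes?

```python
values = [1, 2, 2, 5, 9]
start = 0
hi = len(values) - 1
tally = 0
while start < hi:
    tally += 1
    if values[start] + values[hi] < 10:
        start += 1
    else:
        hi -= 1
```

Steps to find pair summing to 10
`tally` takes the values: 0 → 1 → 2 → 3 → 4

Answer: 4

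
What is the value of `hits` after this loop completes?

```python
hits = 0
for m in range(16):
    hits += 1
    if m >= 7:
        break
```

Loop breaks when m reaches 7, hits is 8
`hits` takes the values: 0 → 1 → 2 → 3 → 4 → 5 → 6 → 7 → 8

Answer: 8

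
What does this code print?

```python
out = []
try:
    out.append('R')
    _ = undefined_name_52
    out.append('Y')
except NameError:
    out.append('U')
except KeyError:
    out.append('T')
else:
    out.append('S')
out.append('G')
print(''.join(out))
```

Execution trace: 'R' (try body) → 'U' (except NameError) → 'G' (after the try/except). Output: RUG

Answer: RUG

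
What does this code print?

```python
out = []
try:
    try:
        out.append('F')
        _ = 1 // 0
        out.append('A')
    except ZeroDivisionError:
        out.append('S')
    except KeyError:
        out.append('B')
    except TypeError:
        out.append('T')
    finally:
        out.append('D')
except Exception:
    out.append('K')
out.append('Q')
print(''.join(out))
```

Execution trace: 'F' (inner try body) → 'S' (inner except ZeroDivisionError) → 'D' (inner finally) → 'Q' (after the try/except). Output: FSDQ

Answer: FSDQ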